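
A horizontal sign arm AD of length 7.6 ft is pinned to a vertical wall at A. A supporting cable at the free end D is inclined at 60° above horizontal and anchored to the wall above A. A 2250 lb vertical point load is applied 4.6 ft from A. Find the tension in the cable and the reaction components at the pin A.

ΣM about A: T·sin60°·7.6 − 2250·4.6 = 0 → T = 10350/(7.6·0.866025) = 1572.52 ≈ 1573 lb.
ΣF_x = 0: A_x − T·cos60° = 0 → A_x = 1572.52 × 0.5 = 786.3 lb.
ΣF_y = 0: A_y + T·sin60° − 2250 = 0 → A_y = 2250 − 1572.52 × 0.866025 = 888.2 lb.

T = 1573 lb, A_x = 786.3 lb, A_y = 888.2 lb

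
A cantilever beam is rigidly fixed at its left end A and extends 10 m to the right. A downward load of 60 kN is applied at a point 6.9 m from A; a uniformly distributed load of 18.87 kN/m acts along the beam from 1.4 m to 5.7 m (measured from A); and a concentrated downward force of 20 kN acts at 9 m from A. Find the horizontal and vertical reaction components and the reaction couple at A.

A_x = 0, A_y = 161.1 kN, M_A = 882.1 kN·m

Resultant of the distributed load: 18.87 × 4.3 = 81.141 kN at 3.55 m from A.
ΣF_x = 0: A_x = 0.
ΣF_y = 0: A_y − 60 − 18.87·4.3 − 20 = 0 → A_y = 161.1 kN.
ΣM about A: M_A − 60·6.9 − (18.87·4.3)·3.55 − 20·9 = 0 → M_A = 882.1 kN·m.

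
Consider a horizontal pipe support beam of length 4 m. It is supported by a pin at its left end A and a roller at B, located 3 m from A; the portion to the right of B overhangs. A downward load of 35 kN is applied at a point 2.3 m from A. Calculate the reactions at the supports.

A_x = 0, A_y = 8.167 kN, B_y = 26.83 kN

Moments about A: B_y·3 − 35·2.3 = 0 → B_y = 80.5/3 = 26.8333 ≈ 26.83 kN.
ΣF_y = 0: A_y + 26.8333 − 35 = 0 → A_y = 8.167 kN.
ΣF_x = 0: no horizontal applied forces, so A_x = 0.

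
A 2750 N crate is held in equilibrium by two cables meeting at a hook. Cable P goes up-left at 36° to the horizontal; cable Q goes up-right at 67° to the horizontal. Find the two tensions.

T_P = 1103 N, T_Q = 2283 N

ΣF_x = 0: −T_P·cos36° + T_Q·cos67° = 0 → T_Q = 2.07052·T_P.
ΣF_y = 0: T_P·sin36° + T_Q·sin67° = 2750.
Substitute: T_P·(0.587785 + 2.07052·0.920505) = 2750 → T_P = 1102.78 ≈ 1103 N.
Then T_Q = 2.07052 × 1102.78 = 2283 N.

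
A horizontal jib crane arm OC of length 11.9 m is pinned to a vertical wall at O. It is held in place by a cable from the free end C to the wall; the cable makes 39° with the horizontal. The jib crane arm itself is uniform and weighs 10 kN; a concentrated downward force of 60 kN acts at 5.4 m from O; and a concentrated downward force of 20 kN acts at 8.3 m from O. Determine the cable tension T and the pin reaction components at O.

T = 73.38 kN, O_x = 57.02 kN, O_y = 43.82 kN

ΣM about O: T·sin39°·11.9 − 10·5.95 − 60·5.4 − 20·8.3 = 0 → T = 549.5/(11.9·0.62932) = 73.3752 ≈ 73.38 kN.
ΣF_x = 0: O_x − T·cos39° = 0 → O_x = 73.3752 × 0.777146 = 57.02 kN.
ΣF_y = 0: O_y + T·sin39° − 10 − 60 − 20 = 0 → O_y = 90 − 73.3752 × 0.62932 = 43.82 kN.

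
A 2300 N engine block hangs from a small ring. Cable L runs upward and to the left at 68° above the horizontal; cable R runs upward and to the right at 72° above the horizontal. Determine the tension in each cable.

T_L = 1106 N, T_R = 1340 N

ΣF_x = 0: −T_L·cos68° + T_R·cos72° = 0 → T_R = 1.21225·T_L.
ΣF_y = 0: T_L·sin68° + T_R·sin72° = 2300.
Substitute: T_L·(0.927184 + 1.21225·0.951057) = 2300 → T_L = 1105.71 ≈ 1106 N.
Then T_R = 1.21225 × 1105.71 = 1340 N.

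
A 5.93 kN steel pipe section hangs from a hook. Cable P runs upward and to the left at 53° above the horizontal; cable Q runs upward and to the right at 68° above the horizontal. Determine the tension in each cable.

ΣF_x = 0: −T_P·cos53° + T_Q·cos68° = 0 → T_Q = 1.60653·T_P.
ΣF_y = 0: T_P·sin53° + T_Q·sin68° = 5.93.
Substitute: T_P·(0.798636 + 1.60653·0.927184) = 5.93 → T_P = 2.59157 ≈ 2.592 kN.
Then T_Q = 1.60653 × 2.59157 = 4.163 kN.

T_P = 2.592 kN, T_Q = 4.163 kN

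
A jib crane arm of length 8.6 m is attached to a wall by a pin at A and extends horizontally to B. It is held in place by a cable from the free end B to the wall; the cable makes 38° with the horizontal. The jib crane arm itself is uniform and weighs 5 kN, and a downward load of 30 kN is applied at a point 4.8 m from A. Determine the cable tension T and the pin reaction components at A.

ΣM about A: T·sin38°·8.6 − 5·4.3 − 30·4.8 = 0 → T = 165.5/(8.6·0.615661) = 31.2578 ≈ 31.26 kN.
ΣF_x = 0: A_x − T·cos38° = 0 → A_x = 31.2578 × 0.788011 = 24.63 kN.
ΣF_y = 0: A_y + T·sin38° − 5 − 30 = 0 → A_y = 35 − 31.2578 × 0.615661 = 15.76 kN.

T = 31.26 kN, A_x = 24.63 kN, A_y = 15.76 kN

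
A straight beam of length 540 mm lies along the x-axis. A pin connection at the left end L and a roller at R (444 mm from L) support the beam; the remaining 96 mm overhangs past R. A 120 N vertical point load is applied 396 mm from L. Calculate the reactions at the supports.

L_x = 0, L_y = 12.97 N, R_y = 107.0 N

Moments about L: R_y·444 − 120·396 = 0 → R_y = 47520/444 = 107.027 ≈ 107.0 N.
ΣF_y = 0: L_y + 107.027 − 120 = 0 → L_y = 12.97 N.
ΣF_x = 0: no horizontal applied forces, so L_x = 0.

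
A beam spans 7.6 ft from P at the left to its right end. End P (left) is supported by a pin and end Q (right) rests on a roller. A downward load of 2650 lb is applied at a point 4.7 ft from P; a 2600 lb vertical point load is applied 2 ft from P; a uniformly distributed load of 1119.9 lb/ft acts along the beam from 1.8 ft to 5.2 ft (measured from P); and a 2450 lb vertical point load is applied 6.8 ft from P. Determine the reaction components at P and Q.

P_x = 0, P_y = 5239 lb, Q_y = 6269 lb

Resultant of the distributed load: 1119.9 × 3.4 = 3807.66 lb at 3.5 ft from P.
ΣM about P: Q_y·7.6 − 2650·4.7 − 2600·2 − (1119.9·3.4)·3.5 − 2450·6.8 = 0 → Q_y = 47641.81/7.6 = 6268.66 ≈ 6269 lb.
ΣF_y = 0: P_y + 6268.66 − 2650 − 2600 − 1119.9·3.4 − 2450 = 0 → P_y = 5239 lb.
ΣF_x = 0: no horizontal applied forces, so P_x = 0.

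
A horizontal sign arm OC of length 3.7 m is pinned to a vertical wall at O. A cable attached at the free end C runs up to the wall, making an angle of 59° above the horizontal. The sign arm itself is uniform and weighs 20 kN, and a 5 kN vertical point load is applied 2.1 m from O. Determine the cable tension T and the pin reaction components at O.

T = 14.98 kN, O_x = 7.714 kN, O_y = 12.16 kN

ΣM about O: T·sin59°·3.7 − 20·1.85 − 5·2.1 = 0 → T = 47.5/(3.7·0.857167) = 14.9771 ≈ 14.98 kN.
ΣF_x = 0: O_x − T·cos59° = 0 → O_x = 14.9771 × 0.515038 = 7.714 kN.
ΣF_y = 0: O_y + T·sin59° − 20 − 5 = 0 → O_y = 25 − 14.9771 × 0.857167 = 12.16 kN.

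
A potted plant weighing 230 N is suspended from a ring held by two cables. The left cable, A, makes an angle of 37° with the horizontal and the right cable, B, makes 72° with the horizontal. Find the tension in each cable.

ΣF_x = 0: −T_A·cos37° + T_B·cos72° = 0 → T_B = 2.58444·T_A.
ΣF_y = 0: T_A·sin37° + T_B·sin72° = 230.
Substitute: T_A·(0.601815 + 2.58444·0.951057) = 230 → T_A = 75.1692 ≈ 75.17 N.
Then T_B = 2.58444 × 75.1692 = 194.3 N.

T_A = 75.17 N, T_B = 194.3 N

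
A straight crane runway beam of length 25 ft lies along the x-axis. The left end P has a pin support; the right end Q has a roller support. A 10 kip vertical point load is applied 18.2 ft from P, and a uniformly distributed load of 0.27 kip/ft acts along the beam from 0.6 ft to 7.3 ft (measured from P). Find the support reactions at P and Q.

Resultant of the distributed load: 0.27 × 6.7 = 1.809 kip at 3.95 ft from P.
Taking moments about P: Q_y·25 − 10·18.2 − (0.27·6.7)·3.95 = 0 → Q_y = 189.14555/25 = 7.56582 ≈ 7.566 kip.
ΣF_y = 0: P_y + 7.56582 − 10 − 0.27·6.7 = 0 → P_y = 4.243 kip.
ΣF_x = 0: no horizontal applied forces, so P_x = 0.

P_x = 0, P_y = 4.243 kip, Q_y = 7.566 kip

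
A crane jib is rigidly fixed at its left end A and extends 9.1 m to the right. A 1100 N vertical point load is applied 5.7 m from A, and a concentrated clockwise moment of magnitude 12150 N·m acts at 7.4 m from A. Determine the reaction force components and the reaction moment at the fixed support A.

A_x = 0, A_y = 1100 N, M_A = 18420 N·m

ΣF_x = 0: A_x = 0.
ΣF_y = 0: A_y − 1100 = 0 → A_y = 1100 N.
ΣM about A: M_A − 1100·5.7 − 12150 = 0 → M_A = 18420 N·m.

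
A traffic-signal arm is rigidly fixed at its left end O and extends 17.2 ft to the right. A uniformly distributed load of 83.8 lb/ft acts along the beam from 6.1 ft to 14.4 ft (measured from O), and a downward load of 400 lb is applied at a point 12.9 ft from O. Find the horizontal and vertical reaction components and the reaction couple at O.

Resultant of the distributed load: 83.8 × 8.3 = 695.54 lb at 10.25 ft from O.
ΣF_x = 0: O_x = 0.
ΣF_y = 0: O_y − 83.8·8.3 − 400 = 0 → O_y = 1096 lb.
ΣM about O: M_O − (83.8·8.3)·10.25 − 400·12.9 = 0 → M_O = 12290 lb·ft.

O_x = 0, O_y = 1096 lb, M_O = 12290 lb·ft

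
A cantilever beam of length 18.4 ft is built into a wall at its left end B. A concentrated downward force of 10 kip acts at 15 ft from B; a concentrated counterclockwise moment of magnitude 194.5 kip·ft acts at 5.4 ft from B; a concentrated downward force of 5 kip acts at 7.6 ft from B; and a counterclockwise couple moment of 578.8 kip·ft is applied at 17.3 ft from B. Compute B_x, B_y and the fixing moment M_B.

B_x = 0, B_y = 15.00 kip, M_B = -585.3 kip·ft

ΣF_x = 0: B_x = 0.
ΣF_y = 0: B_y − 10 − 5 = 0 → B_y = 15.00 kip.
ΣM about B: M_B − 10·15 + 194.5 − 5·7.6 + 578.8 = 0 → M_B = -585.3 kip·ft.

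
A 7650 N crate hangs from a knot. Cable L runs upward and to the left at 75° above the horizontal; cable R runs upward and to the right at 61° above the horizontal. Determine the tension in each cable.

T_L = 5339 N, T_R = 2850 N

ΣF_x = 0: −T_L·cos75° + T_R·cos61° = 0 → T_R = 0.533857·T_L.
ΣF_y = 0: T_L·sin75° + T_R·sin61° = 7650.
Substitute: T_L·(0.965926 + 0.533857·0.87462) = 7650 → T_L = 5339.02 ≈ 5339 N.
Then T_R = 0.533857 × 5339.02 = 2850 N.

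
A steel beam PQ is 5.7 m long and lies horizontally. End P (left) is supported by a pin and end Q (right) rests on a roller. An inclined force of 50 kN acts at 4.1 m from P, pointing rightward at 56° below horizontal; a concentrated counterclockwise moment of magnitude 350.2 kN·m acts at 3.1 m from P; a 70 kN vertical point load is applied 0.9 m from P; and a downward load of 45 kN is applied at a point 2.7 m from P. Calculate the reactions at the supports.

Taking moments about P: Q_y·5.7 − 50·sin56°·4.1 + 350.2 − 70·0.9 − 45·2.7 = 0 → Q_y = 4.2527/5.7 = 0.746088 ≈ 0.7461 kN.
ΣF_y = 0: P_y + 0.746088 − 50·sin56° − 70 − 45 = 0 → P_y = 155.7 kN.
ΣF_x = 0: P_x + 50·cos56° = 0 → P_x = -27.96 kN.

P_x = -27.96 kN, P_y = 155.7 kN, Q_y = 0.7461 kN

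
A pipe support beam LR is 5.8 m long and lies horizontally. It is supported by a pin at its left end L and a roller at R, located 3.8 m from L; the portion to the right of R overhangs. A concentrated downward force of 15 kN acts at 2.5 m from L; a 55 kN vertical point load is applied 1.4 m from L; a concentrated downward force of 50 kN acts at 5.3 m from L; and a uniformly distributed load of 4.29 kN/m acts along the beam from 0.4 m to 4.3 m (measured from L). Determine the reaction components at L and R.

Resultant of the distributed load: 4.29 × 3.9 = 16.731 kN at 2.35 m from L.
Moments about L: R_y·3.8 − 15·2.5 − 55·1.4 − 50·5.3 − (4.29·3.9)·2.35 = 0 → R_y = 418.81785/3.8 = 110.215 ≈ 110.2 kN.
ΣF_y = 0: L_y + 110.215 − 15 − 55 − 50 − 4.29·3.9 = 0 → L_y = 26.52 kN.
ΣF_x = 0: no horizontal applied forces, so L_x = 0.

L_x = 0, L_y = 26.52 kN, R_y = 110.2 kN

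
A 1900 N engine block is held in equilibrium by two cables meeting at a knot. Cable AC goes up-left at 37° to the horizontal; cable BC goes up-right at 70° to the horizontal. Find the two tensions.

T_AC = 679.5 N, T_BC = 1587 N

ΣF_x = 0: −T_AC·cos37° + T_BC·cos70° = 0 → T_BC = 2.33505·T_AC.
ΣF_y = 0: T_AC·sin37° + T_BC·sin70° = 1900.
Substitute: T_AC·(0.601815 + 2.33505·0.939693) = 1900 → T_AC = 679.531 ≈ 679.5 N.
Then T_BC = 2.33505 × 679.531 = 1587 N.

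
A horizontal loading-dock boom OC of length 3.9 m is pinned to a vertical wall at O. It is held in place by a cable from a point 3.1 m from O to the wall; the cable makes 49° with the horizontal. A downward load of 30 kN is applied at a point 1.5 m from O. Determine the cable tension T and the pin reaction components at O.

ΣM about O: T·sin49°·3.1 − 30·1.5 = 0 → T = 45/(3.1·0.75471) = 19.234 ≈ 19.23 kN.
ΣF_x = 0: O_x − T·cos49° = 0 → O_x = 19.234 × 0.656059 = 12.62 kN.
ΣF_y = 0: O_y + T·sin49° − 30 = 0 → O_y = 30 − 19.234 × 0.75471 = 15.48 kN.

T = 19.23 kN, O_x = 12.62 kN, O_y = 15.48 kN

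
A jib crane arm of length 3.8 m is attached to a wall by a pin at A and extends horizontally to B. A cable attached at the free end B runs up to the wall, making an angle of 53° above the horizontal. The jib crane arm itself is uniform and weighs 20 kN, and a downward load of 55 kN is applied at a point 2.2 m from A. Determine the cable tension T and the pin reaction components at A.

ΣM about A: T·sin53°·3.8 − 20·1.9 − 55·2.2 = 0 → T = 159/(3.8·0.798636) = 52.392 ≈ 52.39 kN.
ΣF_x = 0: A_x − T·cos53° = 0 → A_x = 52.392 × 0.601815 = 31.53 kN.
ΣF_y = 0: A_y + T·sin53° − 20 − 55 = 0 → A_y = 75 − 52.392 × 0.798636 = 33.16 kN.

T = 52.39 kN, A_x = 31.53 kN, A_y = 33.16 kN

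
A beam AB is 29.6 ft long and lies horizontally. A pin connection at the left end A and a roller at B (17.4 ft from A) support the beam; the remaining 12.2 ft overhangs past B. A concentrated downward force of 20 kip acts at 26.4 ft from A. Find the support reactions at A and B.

Moments about A: B_y·17.4 − 20·26.4 = 0 → B_y = 528/17.4 = 30.3448 ≈ 30.34 kip.
ΣF_y = 0: A_y + 30.3448 − 20 = 0 → A_y = -10.34 kip.
ΣF_x = 0: no horizontal applied forces, so A_x = 0.

A_x = 0, A_y = -10.34 kip, B_y = 30.34 kip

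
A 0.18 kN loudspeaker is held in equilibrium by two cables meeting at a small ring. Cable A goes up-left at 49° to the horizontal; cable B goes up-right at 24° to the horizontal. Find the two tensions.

ΣF_x = 0: −T_A·cos49° + T_B·cos24° = 0 → T_B = 0.718146·T_A.
ΣF_y = 0: T_A·sin49° + T_B·sin24° = 0.18.
Substitute: T_A·(0.75471 + 0.718146·0.406737) = 0.18 → T_A = 0.171952 ≈ 0.1720 kN.
Then T_B = 0.718146 × 0.171952 = 0.1235 kN.

T_A = 0.1720 kN, T_B = 0.1235 kN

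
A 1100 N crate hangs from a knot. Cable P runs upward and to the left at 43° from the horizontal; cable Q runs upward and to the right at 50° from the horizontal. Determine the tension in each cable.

ΣF_x = 0: −T_P·cos43° + T_Q·cos50° = 0 → T_Q = 1.13778·T_P.
ΣF_y = 0: T_P·sin43° + T_Q·sin50° = 1100.
Substitute: T_P·(0.681998 + 1.13778·0.766044) = 1100 → T_P = 708.039 ≈ 708.0 N.
Then T_Q = 1.13778 × 708.039 = 805.6 N.

T_P = 708.0 N, T_Q = 805.6 N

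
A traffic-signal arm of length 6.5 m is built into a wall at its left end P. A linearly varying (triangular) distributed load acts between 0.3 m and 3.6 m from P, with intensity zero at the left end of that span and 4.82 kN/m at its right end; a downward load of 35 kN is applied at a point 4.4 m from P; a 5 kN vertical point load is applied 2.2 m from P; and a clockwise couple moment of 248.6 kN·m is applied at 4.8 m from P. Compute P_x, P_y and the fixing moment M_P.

P_x = 0, P_y = 47.95 kN, M_P = 433.5 kN·m

Resultant of the triangular load: ½ × 4.82 × 3.3 = 7.953 kN, acting at 2.5 m from P (one-third of the span from the peak).
ΣF_x = 0: P_x = 0.
ΣF_y = 0: P_y − ½·4.82·3.3 − 35 − 5 = 0 → P_y = 47.95 kN.
ΣM about P: M_P − (½·4.82·3.3)·2.5 − 35·4.4 − 5·2.2 − 248.6 = 0 → M_P = 433.5 kN·m.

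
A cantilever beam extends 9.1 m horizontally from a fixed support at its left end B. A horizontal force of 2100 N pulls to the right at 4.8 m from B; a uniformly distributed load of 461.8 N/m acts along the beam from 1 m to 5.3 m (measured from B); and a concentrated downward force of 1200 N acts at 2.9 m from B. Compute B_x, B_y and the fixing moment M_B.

B_x = -2100 N, B_y = 3186 N, M_B = 9735 N·m

Resultant of the distributed load: 461.8 × 4.3 = 1985.74 N at 3.15 m from B.
ΣF_x = 0: B_x + 2100 = 0 → B_x = -2100 N.
ΣF_y = 0: B_y − 461.8·4.3 − 1200 = 0 → B_y = 3186 N.
ΣM about B: M_B − (461.8·4.3)·3.15 − 1200·2.9 = 0 → M_B = 9735 N·m.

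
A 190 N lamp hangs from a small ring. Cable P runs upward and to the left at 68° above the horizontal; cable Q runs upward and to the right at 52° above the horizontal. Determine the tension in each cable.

ΣF_x = 0: −T_P·cos68° + T_Q·cos52° = 0 → T_Q = 0.608462·T_P.
ΣF_y = 0: T_P·sin68° + T_Q·sin52° = 190.
Substitute: T_P·(0.927184 + 0.608462·0.788011) = 190 → T_P = 135.072 ≈ 135.1 N.
Then T_Q = 0.608462 × 135.072 = 82.19 N.

T_P = 135.1 N, T_Q = 82.19 N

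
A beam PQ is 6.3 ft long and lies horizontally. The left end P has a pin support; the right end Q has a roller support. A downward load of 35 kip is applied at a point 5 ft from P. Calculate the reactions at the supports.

P_x = 0, P_y = 7.222 kip, Q_y = 27.78 kip

Moments about P: Q_y·6.3 − 35·5 = 0 → Q_y = 175/6.3 = 27.7778 ≈ 27.78 kip.
ΣF_y = 0: P_y + 27.7778 − 35 = 0 → P_y = 7.222 kip.
ΣF_x = 0: no horizontal applied forces, so P_x = 0.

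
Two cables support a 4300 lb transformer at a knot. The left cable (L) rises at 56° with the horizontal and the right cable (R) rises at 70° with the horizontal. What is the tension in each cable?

ΣF_x = 0: −T_L·cos56° + T_R·cos70° = 0 → T_R = 1.63497·T_L.
ΣF_y = 0: T_L·sin56° + T_R·sin70° = 4300.
Substitute: T_L·(0.829038 + 1.63497·0.939693) = 4300 → T_L = 1817.87 ≈ 1818 lb.
Then T_R = 1.63497 × 1817.87 = 2972 lb.

T_L = 1818 lb, T_R = 2972 lb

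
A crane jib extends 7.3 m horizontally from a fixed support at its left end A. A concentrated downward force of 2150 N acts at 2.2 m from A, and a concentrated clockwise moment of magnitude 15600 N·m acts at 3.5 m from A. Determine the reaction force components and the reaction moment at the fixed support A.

A_x = 0, A_y = 2150 N, M_A = 20330 N·m

ΣF_x = 0: A_x = 0.
ΣF_y = 0: A_y − 2150 = 0 → A_y = 2150 N.
ΣM about A: M_A − 2150·2.2 − 15600 = 0 → M_A = 20330 N·m.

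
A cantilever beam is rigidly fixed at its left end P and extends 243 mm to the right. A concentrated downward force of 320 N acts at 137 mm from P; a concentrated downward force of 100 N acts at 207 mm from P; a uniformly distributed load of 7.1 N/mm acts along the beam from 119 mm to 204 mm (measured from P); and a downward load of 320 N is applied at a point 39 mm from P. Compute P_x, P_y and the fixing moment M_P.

P_x = 0, P_y = 1344 N, M_P = 174500 N·mm

Resultant of the distributed load: 7.1 × 85 = 603.5 N at 161.5 mm from P.
ΣF_x = 0: P_x = 0.
ΣF_y = 0: P_y − 320 − 100 − 7.1·85 − 320 = 0 → P_y = 1344 N.
ΣM about P: M_P − 320·137 − 100·207 − (7.1·85)·161.5 − 320·39 = 0 → M_P = 174500 N·mm.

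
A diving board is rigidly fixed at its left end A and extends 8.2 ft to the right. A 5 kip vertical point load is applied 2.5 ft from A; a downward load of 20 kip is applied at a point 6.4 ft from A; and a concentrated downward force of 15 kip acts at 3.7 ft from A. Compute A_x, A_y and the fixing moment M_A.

ΣF_x = 0: A_x = 0.
ΣF_y = 0: A_y − 5 − 20 − 15 = 0 → A_y = 40.00 kip.
ΣM about A: M_A − 5·2.5 − 20·6.4 − 15·3.7 = 0 → M_A = 196.0 kip·ft.

A_x = 0, A_y = 40.00 kip, M_A = 196.0 kip·ft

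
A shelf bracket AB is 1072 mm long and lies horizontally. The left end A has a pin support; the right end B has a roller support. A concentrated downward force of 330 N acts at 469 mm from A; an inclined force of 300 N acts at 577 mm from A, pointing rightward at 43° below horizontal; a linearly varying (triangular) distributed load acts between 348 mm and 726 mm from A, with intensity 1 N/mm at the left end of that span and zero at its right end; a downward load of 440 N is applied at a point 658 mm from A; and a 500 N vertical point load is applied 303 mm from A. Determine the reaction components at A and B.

A_x = -219.4 N, A_y = 914.1 N, B_y = 749.5 N

Resultant of the triangular load: ½ × 1 × 378 = 189 N, acting at 474 mm from A (one-third of the span from the peak).
Moments about A: B_y·1072 − 330·469 − 300·sin43°·577 − (½·1·378)·474 − 440·658 − 500·303 = 0 → B_y = 803430/1072 = 749.468 ≈ 749.5 N.
ΣF_y = 0: A_y + 749.468 − 330 − 300·sin43° − ½·1·378 − 440 − 500 = 0 → A_y = 914.1 N.
ΣF_x = 0: A_x + 300·cos43° = 0 → A_x = -219.4 N.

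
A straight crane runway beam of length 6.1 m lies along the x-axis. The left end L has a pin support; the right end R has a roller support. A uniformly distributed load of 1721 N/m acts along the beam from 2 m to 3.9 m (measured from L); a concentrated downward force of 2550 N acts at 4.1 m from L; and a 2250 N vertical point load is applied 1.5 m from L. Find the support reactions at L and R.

Resultant of the distributed load: 1721 × 1.9 = 3269.9 N at 2.95 m from L.
Taking moments about L: R_y·6.1 − (1721·1.9)·2.95 − 2550·4.1 − 2250·1.5 = 0 → R_y = 23476.205/6.1 = 3848.56 ≈ 3849 N.
ΣF_y = 0: L_y + 3848.56 − 1721·1.9 − 2550 − 2250 = 0 → L_y = 4221 N.
ΣF_x = 0: no horizontal applied forces, so L_x = 0.

L_x = 0, L_y = 4221 N, R_y = 3849 N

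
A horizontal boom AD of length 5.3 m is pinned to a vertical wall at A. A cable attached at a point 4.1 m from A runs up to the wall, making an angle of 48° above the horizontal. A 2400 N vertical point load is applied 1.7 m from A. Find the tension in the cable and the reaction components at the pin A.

ΣM about A: T·sin48°·4.1 − 2400·1.7 = 0 → T = 4080/(4.1·0.743145) = 1339.07 ≈ 1339 N.
ΣF_x = 0: A_x − T·cos48° = 0 → A_x = 1339.07 × 0.669131 = 896.0 N.
ΣF_y = 0: A_y + T·sin48° − 2400 = 0 → A_y = 2400 − 1339.07 × 0.743145 = 1405 N.

T = 1339 N, A_x = 896.0 N, A_y = 1405 N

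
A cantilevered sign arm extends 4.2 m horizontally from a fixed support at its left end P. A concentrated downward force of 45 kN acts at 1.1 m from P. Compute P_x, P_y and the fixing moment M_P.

P_x = 0, P_y = 45.00 kN, M_P = 49.50 kN·m

ΣF_x = 0: P_x = 0.
ΣF_y = 0: P_y − 45 = 0 → P_y = 45.00 kN.
ΣM about P: M_P − 45·1.1 = 0 → M_P = 49.50 kN·m.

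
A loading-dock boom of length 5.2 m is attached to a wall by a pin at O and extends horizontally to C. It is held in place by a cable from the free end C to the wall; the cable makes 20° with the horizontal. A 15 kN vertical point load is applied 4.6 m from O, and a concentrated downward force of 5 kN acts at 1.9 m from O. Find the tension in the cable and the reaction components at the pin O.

T = 44.14 kN, O_x = 41.48 kN, O_y = 4.904 kN

ΣM about O: T·sin20°·5.2 − 15·4.6 − 5·1.9 = 0 → T = 78.5/(5.2·0.34202) = 44.1382 ≈ 44.14 kN.
ΣF_x = 0: O_x − T·cos20° = 0 → O_x = 44.1382 × 0.939693 = 41.48 kN.
ΣF_y = 0: O_y + T·sin20° − 15 − 5 = 0 → O_y = 20 − 44.1382 × 0.34202 = 4.904 kN.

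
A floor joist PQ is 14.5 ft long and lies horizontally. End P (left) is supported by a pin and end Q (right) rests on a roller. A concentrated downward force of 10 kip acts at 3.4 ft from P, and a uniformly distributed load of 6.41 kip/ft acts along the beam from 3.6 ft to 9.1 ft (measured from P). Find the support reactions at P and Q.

P_x = 0, P_y = 27.47 kip, Q_y = 17.78 kip

Resultant of the distributed load: 6.41 × 5.5 = 35.255 kip at 6.35 ft from P.
Moments about P: Q_y·14.5 − 10·3.4 − (6.41·5.5)·6.35 = 0 → Q_y = 257.86925/14.5 = 17.7841 ≈ 17.78 kip.
ΣF_y = 0: P_y + 17.7841 − 10 − 6.41·5.5 = 0 → P_y = 27.47 kip.
ΣF_x = 0: no horizontal applied forces, so P_x = 0.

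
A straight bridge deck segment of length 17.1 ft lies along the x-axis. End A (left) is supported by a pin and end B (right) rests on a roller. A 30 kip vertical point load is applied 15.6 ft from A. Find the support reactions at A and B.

A_x = 0, A_y = 2.632 kip, B_y = 27.37 kip

Taking moments about A: B_y·17.1 − 30·15.6 = 0 → B_y = 468/17.1 = 27.3684 ≈ 27.37 kip.
ΣF_y = 0: A_y + 27.3684 − 30 = 0 → A_y = 2.632 kip.
ΣF_x = 0: no horizontal applied forces, so A_x = 0.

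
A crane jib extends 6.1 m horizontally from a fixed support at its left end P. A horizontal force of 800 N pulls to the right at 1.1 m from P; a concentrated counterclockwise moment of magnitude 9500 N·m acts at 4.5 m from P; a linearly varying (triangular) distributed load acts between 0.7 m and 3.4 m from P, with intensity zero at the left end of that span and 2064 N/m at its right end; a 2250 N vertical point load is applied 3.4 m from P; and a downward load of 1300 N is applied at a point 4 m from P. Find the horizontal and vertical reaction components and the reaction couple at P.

Resultant of the triangular load: ½ × 2064 × 2.7 = 2786.4 N, acting at 2.5 m from P (one-third of the span from the peak).
ΣF_x = 0: P_x + 800 = 0 → P_x = -800.0 N.
ΣF_y = 0: P_y − ½·2064·2.7 − 2250 − 1300 = 0 → P_y = 6336 N.
ΣM about P: M_P + 9500 − (½·2064·2.7)·2.5 − 2250·3.4 − 1300·4 = 0 → M_P = 10320 N·m.

P_x = -800.0 N, P_y = 6336 N, M_P = 10320 N·m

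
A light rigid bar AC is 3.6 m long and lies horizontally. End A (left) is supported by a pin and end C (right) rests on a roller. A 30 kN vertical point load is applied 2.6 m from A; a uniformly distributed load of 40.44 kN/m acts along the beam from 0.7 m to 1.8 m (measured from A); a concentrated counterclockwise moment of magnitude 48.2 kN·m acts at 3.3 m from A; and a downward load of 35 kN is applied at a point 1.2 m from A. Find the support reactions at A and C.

A_x = 0, A_y = 74.09 kN, C_y = 35.39 kN

Resultant of the distributed load: 40.44 × 1.1 = 44.484 kN at 1.25 m from A.
ΣM about A: C_y·3.6 − 30·2.6 − (40.44·1.1)·1.25 + 48.2 − 35·1.2 = 0 → C_y = 127.405/3.6 = 35.3903 ≈ 35.39 kN.
ΣF_y = 0: A_y + 35.3903 − 30 − 40.44·1.1 − 35 = 0 → A_y = 74.09 kN.
ΣF_x = 0: no horizontal applied forces, so A_x = 0.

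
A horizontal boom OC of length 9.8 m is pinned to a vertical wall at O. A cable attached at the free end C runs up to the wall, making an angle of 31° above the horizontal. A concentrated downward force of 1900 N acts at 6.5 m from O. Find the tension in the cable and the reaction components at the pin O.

T = 2447 N, O_x = 2097 N, O_y = 639.8 N

ΣM about O: T·sin31°·9.8 − 1900·6.5 = 0 → T = 12350/(9.8·0.515038) = 2446.82 ≈ 2447 N.
ΣF_x = 0: O_x − T·cos31° = 0 → O_x = 2446.82 × 0.857167 = 2097 N.
ΣF_y = 0: O_y + T·sin31° − 1900 = 0 → O_y = 1900 − 2446.82 × 0.515038 = 639.8 N.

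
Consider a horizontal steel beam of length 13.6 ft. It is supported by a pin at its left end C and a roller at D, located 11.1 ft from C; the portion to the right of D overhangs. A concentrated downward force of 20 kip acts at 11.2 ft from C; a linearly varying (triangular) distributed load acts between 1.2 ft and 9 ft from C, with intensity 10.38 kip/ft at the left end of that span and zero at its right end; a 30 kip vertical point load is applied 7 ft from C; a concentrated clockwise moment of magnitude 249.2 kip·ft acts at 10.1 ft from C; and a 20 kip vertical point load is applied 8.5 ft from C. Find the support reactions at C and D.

Resultant of the triangular load: ½ × 10.38 × 7.8 = 40.482 kip, acting at 3.8 ft from C (one-third of the span from the peak).
Taking moments about C: D_y·11.1 − 20·11.2 − (½·10.38·7.8)·3.8 − 30·7 − 249.2 − 20·8.5 = 0 → D_y = 1007.0316/11.1 = 90.7236 ≈ 90.72 kip.
ΣF_y = 0: C_y + 90.7236 − 20 − ½·10.38·7.8 − 30 − 20 = 0 → C_y = 19.76 kip.
ΣF_x = 0: no horizontal applied forces, so C_x = 0.

C_x = 0, C_y = 19.76 kip, D_y = 90.72 kip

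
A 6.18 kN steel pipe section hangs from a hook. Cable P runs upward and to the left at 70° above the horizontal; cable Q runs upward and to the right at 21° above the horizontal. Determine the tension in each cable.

T_P = 5.770 kN, T_Q = 2.114 kN

ΣF_x = 0: −T_P·cos70° + T_Q·cos21° = 0 → T_Q = 0.366353·T_P.
ΣF_y = 0: T_P·sin70° + T_Q·sin21° = 6.18.
Substitute: T_P·(0.939693 + 0.366353·0.358368) = 6.18 → T_P = 5.7704 ≈ 5.770 kN.
Then T_Q = 0.366353 × 5.7704 = 2.114 kN.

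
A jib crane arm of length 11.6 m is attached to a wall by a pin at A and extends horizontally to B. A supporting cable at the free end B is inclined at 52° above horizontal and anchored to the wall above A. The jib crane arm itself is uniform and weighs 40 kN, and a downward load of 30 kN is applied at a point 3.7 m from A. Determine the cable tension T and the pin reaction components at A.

T = 37.52 kN, A_x = 23.10 kN, A_y = 40.43 kN

ΣM about A: T·sin52°·11.6 − 40·5.8 − 30·3.7 = 0 → T = 343/(11.6·0.788011) = 37.5235 ≈ 37.52 kN.
ΣF_x = 0: A_x − T·cos52° = 0 → A_x = 37.5235 × 0.615661 = 23.10 kN.
ΣF_y = 0: A_y + T·sin52° − 40 − 30 = 0 → A_y = 70 − 37.5235 × 0.788011 = 40.43 kN.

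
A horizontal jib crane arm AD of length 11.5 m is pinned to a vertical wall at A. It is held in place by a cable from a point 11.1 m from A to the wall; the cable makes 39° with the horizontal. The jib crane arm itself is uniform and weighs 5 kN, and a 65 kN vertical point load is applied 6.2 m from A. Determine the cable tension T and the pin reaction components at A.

T = 61.81 kN, A_x = 48.03 kN, A_y = 31.10 kN

ΣM about A: T·sin39°·11.1 − 5·5.75 − 65·6.2 = 0 → T = 431.75/(11.1·0.62932) = 61.807 ≈ 61.81 kN.
ΣF_x = 0: A_x − T·cos39° = 0 → A_x = 61.807 × 0.777146 = 48.03 kN.
ΣF_y = 0: A_y + T·sin39° − 5 − 65 = 0 → A_y = 70 − 61.807 × 0.62932 = 31.10 kN.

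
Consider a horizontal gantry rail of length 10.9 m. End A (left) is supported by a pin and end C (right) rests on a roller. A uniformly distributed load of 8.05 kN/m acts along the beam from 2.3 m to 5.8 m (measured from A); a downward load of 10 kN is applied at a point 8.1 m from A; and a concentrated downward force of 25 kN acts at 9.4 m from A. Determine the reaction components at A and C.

A_x = 0, A_y = 23.72 kN, C_y = 39.46 kN

Resultant of the distributed load: 8.05 × 3.5 = 28.175 kN at 4.05 m from A.
ΣM about A: C_y·10.9 − (8.05·3.5)·4.05 − 10·8.1 − 25·9.4 = 0 → C_y = 430.10875/10.9 = 39.4595 ≈ 39.46 kN.
ΣF_y = 0: A_y + 39.4595 − 8.05·3.5 − 10 − 25 = 0 → A_y = 23.72 kN.
ΣF_x = 0: no horizontal applied forces, so A_x = 0.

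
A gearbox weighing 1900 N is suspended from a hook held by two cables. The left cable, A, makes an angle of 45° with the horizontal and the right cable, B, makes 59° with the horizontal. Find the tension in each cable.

T_A = 1009 N, T_B = 1385 N

ΣF_x = 0: −T_A·cos45° + T_B·cos59° = 0 → T_B = 1.37292·T_A.
ΣF_y = 0: T_A·sin45° + T_B·sin59° = 1900.
Substitute: T_A·(0.707107 + 1.37292·0.857167) = 1900 → T_A = 1008.53 ≈ 1009 N.
Then T_B = 1.37292 × 1008.53 = 1385 N.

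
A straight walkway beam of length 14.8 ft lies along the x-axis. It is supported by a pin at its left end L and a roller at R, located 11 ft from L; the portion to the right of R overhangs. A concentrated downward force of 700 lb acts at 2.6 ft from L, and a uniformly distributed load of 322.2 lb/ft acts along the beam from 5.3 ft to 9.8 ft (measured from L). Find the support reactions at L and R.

L_x = 0, L_y = 989.3 lb, R_y = 1161 lb

Resultant of the distributed load: 322.2 × 4.5 = 1449.9 lb at 7.55 ft from L.
Moments about L: R_y·11 − 700·2.6 − (322.2·4.5)·7.55 = 0 → R_y = 12766.745/11 = 1160.61 ≈ 1161 lb.
ΣF_y = 0: L_y + 1160.61 − 700 − 322.2·4.5 = 0 → L_y = 989.3 lb.
ΣF_x = 0: no horizontal applied forces, so L_x = 0.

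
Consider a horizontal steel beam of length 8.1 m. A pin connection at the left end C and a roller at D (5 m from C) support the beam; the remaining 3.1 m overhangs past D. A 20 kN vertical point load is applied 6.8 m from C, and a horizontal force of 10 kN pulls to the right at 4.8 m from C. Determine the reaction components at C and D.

C_x = -10.00 kN, C_y = -7.200 kN, D_y = 27.20 kN

ΣM about C: D_y·5 − 20·6.8 = 0 → D_y = 136/5 = 27.20 kN.
ΣF_y = 0: C_y + 27.2 − 20 = 0 → C_y = -7.200 kN.
ΣF_x = 0: C_x + 10 = 0 → C_x = -10.00 kN.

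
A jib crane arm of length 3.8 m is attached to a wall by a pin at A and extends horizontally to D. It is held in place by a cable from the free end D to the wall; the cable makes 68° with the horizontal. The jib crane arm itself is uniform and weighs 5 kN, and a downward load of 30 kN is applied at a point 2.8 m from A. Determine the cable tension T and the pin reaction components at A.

T = 26.54 kN, A_x = 9.941 kN, A_y = 10.39 kN

ΣM about A: T·sin68°·3.8 − 5·1.9 − 30·2.8 = 0 → T = 93.5/(3.8·0.927184) = 26.5376 ≈ 26.54 kN.
ΣF_x = 0: A_x − T·cos68° = 0 → A_x = 26.5376 × 0.374607 = 9.941 kN.
ΣF_y = 0: A_y + T·sin68° − 5 − 30 = 0 → A_y = 35 − 26.5376 × 0.927184 = 10.39 kN.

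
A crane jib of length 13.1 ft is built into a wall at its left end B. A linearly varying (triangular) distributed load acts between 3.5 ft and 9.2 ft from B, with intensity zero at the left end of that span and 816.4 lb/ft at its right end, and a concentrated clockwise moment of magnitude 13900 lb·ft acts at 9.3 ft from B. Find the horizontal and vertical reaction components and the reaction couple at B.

Resultant of the triangular load: ½ × 816.4 × 5.7 = 2326.74 lb, acting at 7.3 ft from B (one-third of the span from the peak).
ΣF_x = 0: B_x = 0.
ΣF_y = 0: B_y − ½·816.4·5.7 = 0 → B_y = 2327 lb.
ΣM about B: M_B − (½·816.4·5.7)·7.3 − 13900 = 0 → M_B = 30890 lb·ft.

B_x = 0, B_y = 2327 lb, M_B = 30890 lb·ft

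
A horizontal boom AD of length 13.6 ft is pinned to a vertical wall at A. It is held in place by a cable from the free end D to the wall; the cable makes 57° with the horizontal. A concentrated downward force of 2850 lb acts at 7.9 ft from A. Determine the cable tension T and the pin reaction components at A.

T = 1974 lb, A_x = 1075 lb, A_y = 1194 lb

ΣM about A: T·sin57°·13.6 − 2850·7.9 = 0 → T = 22515/(13.6·0.838671) = 1973.97 ≈ 1974 lb.
ΣF_x = 0: A_x − T·cos57° = 0 → A_x = 1973.97 × 0.544639 = 1075 lb.
ΣF_y = 0: A_y + T·sin57° − 2850 = 0 → A_y = 2850 − 1973.97 × 0.838671 = 1194 lb.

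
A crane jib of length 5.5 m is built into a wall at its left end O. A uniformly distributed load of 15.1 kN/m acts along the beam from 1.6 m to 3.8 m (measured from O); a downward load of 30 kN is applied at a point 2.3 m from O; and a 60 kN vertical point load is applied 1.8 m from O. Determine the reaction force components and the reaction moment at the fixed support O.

O_x = 0, O_y = 123.2 kN, M_O = 266.7 kN·m

Resultant of the distributed load: 15.1 × 2.2 = 33.22 kN at 2.7 m from O.
ΣF_x = 0: O_x = 0.
ΣF_y = 0: O_y − 15.1·2.2 − 30 − 60 = 0 → O_y = 123.2 kN.
ΣM about O: M_O − (15.1·2.2)·2.7 − 30·2.3 − 60·1.8 = 0 → M_O = 266.7 kN·m.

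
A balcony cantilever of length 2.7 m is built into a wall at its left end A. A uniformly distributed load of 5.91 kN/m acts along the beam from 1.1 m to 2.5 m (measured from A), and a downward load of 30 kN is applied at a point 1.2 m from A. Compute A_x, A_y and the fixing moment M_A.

Resultant of the distributed load: 5.91 × 1.4 = 8.274 kN at 1.8 m from A.
ΣF_x = 0: A_x = 0.
ΣF_y = 0: A_y − 5.91·1.4 − 30 = 0 → A_y = 38.27 kN.
ΣM about A: M_A − (5.91·1.4)·1.8 − 30·1.2 = 0 → M_A = 50.89 kN·m.

A_x = 0, A_y = 38.27 kN, M_A = 50.89 kN·m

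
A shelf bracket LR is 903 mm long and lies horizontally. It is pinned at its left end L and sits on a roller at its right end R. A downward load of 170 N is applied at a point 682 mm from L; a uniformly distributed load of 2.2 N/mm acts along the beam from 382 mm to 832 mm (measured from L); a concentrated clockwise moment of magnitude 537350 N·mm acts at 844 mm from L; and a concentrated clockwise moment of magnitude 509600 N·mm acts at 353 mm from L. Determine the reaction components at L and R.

L_x = 0, L_y = -793.3 N, R_y = 1953 N

Resultant of the distributed load: 2.2 × 450 = 990 N at 607 mm from L.
Moments about L: R_y·903 − 170·682 − (2.2·450)·607 − 537350 − 509600 = 0 → R_y = 1763820/903 = 1953.29 ≈ 1953 N.
ΣF_y = 0: L_y + 1953.29 − 170 − 2.2·450 = 0 → L_y = -793.3 N.
ΣF_x = 0: no horizontal applied forces, so L_x = 0.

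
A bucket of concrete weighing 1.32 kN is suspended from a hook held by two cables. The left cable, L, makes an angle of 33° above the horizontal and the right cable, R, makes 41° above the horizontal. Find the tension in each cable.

ΣF_x = 0: −T_L·cos33° + T_R·cos41° = 0 → T_R = 1.11125·T_L.
ΣF_y = 0: T_L·sin33° + T_R·sin41° = 1.32.
Substitute: T_L·(0.544639 + 1.11125·0.656059) = 1.32 → T_L = 1.03636 ≈ 1.036 kN.
Then T_R = 1.11125 × 1.03636 = 1.152 kN.

T_L = 1.036 kN, T_R = 1.152 kN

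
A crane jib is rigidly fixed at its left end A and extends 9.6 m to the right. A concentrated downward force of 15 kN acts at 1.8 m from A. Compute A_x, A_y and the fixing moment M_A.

A_x = 0, A_y = 15.00 kN, M_A = 27.00 kN·m

ΣF_x = 0: A_x = 0.
ΣF_y = 0: A_y − 15 = 0 → A_y = 15.00 kN.
ΣM about A: M_A − 15·1.8 = 0 → M_A = 27.00 kN·m.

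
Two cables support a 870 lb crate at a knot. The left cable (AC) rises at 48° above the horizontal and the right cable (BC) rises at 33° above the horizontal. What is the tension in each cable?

ΣF_x = 0: −T_AC·cos48° + T_BC·cos33° = 0 → T_BC = 0.797847·T_AC.
ΣF_y = 0: T_AC·sin48° + T_BC·sin33° = 870.
Substitute: T_AC·(0.743145 + 0.797847·0.544639) = 870 → T_AC = 738.738 ≈ 738.7 lb.
Then T_BC = 0.797847 × 738.738 = 589.4 lb.

T_AC = 738.7 lb, T_BC = 589.4 lb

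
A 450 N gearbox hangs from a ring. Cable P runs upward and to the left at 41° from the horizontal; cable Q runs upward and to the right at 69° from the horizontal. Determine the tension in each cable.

ΣF_x = 0: −T_P·cos41° + T_Q·cos69° = 0 → T_Q = 2.10596·T_P.
ΣF_y = 0: T_P·sin41° + T_Q·sin69° = 450.
Substitute: T_P·(0.656059 + 2.10596·0.93358) = 450 → T_P = 171.615 ≈ 171.6 N.
Then T_Q = 2.10596 × 171.615 = 361.4 N.

T_P = 171.6 N, T_Q = 361.4 N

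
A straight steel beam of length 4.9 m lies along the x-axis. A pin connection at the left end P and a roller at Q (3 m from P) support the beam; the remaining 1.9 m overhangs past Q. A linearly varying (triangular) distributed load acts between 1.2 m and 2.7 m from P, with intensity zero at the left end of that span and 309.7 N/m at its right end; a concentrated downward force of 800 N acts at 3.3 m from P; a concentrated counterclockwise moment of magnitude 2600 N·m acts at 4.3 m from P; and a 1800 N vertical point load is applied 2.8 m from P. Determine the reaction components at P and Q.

Resultant of the triangular load: ½ × 309.7 × 1.5 = 232.275 N, acting at 2.2 m from P (one-third of the span from the peak).
Moments about P: Q_y·3 − (½·309.7·1.5)·2.2 − 800·3.3 + 2600 − 1800·2.8 = 0 → Q_y = 5591.005/3 = 1863.67 ≈ 1864 N.
ΣF_y = 0: P_y + 1863.67 − ½·309.7·1.5 − 800 − 1800 = 0 → P_y = 968.6 N.
ΣF_x = 0: no horizontal applied forces, so P_x = 0.

P_x = 0, P_y = 968.6 N, Q_y = 1864 N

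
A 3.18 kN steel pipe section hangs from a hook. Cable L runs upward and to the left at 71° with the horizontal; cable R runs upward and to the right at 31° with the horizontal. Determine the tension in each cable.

ΣF_x = 0: −T_L·cos71° + T_R·cos31° = 0 → T_R = 0.379819·T_L.
ΣF_y = 0: T_L·sin71° + T_R·sin31° = 3.18.
Substitute: T_L·(0.945519 + 0.379819·0.515038) = 3.18 → T_L = 2.78669 ≈ 2.787 kN.
Then T_R = 0.379819 × 2.78669 = 1.058 kN.

T_L = 2.787 kN, T_R = 1.058 kN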